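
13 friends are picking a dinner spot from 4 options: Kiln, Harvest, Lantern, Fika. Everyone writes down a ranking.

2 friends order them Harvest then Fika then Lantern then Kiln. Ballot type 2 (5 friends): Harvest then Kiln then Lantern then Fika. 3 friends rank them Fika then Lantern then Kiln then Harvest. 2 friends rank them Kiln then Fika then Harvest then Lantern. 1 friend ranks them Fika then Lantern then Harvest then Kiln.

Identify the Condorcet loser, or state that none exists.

Pairwise majorities:
Kiln–Harvest: Harvest 8–5.
Kiln–Lantern: Kiln 7–6.
Kiln vs Fika: 5+2 = 7 for Kiln, 6 for Fika — Kiln by 7–6.
Harvest vs Lantern: Harvest is ranked higher on 2+5+2 = 9 ballots, Lantern on 4. Harvest wins 9–4.
Harvest–Fika: Harvest 7–6.
Lantern vs Fika: 5 for Lantern, 8 for Fika — Fika by 8–5.
Lantern loses to every other restaurant — it is the Condorcet loser.

Lantern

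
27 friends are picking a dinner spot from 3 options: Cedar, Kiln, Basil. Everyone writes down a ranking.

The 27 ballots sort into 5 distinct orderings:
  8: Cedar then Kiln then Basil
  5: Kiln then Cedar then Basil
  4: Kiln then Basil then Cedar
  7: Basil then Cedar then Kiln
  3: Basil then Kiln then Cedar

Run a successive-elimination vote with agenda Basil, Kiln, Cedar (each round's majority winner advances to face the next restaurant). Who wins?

Cedar

Round 1: Basil vs Kiln — 10–17, Kiln advances.
Round 2: Kiln vs Cedar — 12–15, Cedar advances.
The agenda winner is Cedar.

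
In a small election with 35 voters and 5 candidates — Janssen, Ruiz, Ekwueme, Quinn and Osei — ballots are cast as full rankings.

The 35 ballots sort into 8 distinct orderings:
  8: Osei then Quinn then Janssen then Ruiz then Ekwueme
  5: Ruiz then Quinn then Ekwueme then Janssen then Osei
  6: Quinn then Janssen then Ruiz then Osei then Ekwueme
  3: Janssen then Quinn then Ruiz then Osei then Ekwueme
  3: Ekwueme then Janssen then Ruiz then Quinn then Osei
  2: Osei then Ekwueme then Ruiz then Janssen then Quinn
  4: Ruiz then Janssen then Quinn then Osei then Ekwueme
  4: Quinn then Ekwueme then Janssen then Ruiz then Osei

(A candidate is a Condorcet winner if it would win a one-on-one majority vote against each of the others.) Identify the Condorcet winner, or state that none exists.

Quinn

Check each pair by majority over 35 ballots:
Janssen vs Ruiz: Janssen, 24–11.
Janssen–Ekwueme: Janssen 21–14.
Janssen vs Quinn: Quinn, 23–12.
Janssen vs Osei: Janssen, 25–10.
Ruiz vs Ekwueme: Ruiz wins 26–9.
Ruiz vs Quinn: Quinn, 21–14.
Ruiz vs Osei: Ruiz wins 25–10.
Ekwueme vs Quinn: Quinn wins 30–5.
Ekwueme–Osei: Osei 23–12.
Quinn vs Osei: Quinn, 25–10.
Quinn defeats every rival head-to-head and is the Condorcet winner.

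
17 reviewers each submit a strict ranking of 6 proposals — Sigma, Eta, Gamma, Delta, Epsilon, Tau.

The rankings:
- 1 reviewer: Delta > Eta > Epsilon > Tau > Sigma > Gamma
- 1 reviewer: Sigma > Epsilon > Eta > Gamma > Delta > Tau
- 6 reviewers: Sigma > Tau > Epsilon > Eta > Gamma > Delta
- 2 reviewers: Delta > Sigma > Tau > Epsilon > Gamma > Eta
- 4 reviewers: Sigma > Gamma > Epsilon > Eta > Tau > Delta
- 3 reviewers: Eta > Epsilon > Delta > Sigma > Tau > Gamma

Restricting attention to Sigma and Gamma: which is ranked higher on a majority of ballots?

Ballots ranking Sigma above Gamma: 1 + 1 + 6 + 2 + 4 + 3 = 17.
Ballots ranking Gamma above Sigma: 17 − 17 = 0.
Sigma wins the head-to-head 17–0.

Sigma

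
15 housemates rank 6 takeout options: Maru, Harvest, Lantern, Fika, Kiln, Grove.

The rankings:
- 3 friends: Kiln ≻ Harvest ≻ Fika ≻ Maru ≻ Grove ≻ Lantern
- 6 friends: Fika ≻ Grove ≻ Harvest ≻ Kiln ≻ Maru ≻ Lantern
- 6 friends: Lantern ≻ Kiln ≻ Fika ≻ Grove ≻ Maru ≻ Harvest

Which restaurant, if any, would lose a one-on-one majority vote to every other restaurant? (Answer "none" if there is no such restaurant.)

Lantern

Pairwise majorities:
Maru vs Harvest: Harvest wins 9–6.
Maru vs Lantern: Maru is ranked higher on 3+6 = 9 ballots, Lantern on 6. Maru wins 9–6.
Maru vs Fika: Maru preferred on 0 ballots; Fika wins 15–0.
Maru vs Kiln: 0 for Maru, 15 for Kiln — Kiln by 15–0.
Maru vs Grove: 3 to 12, Grove.
Harvest vs Lantern: Harvest, 9–6.
Harvest–Fika: Fika 12–3.
Harvest vs Kiln: Kiln, 9–6.
Harvest vs Grove: Harvest preferred on 3 ballots; Grove wins 12–3.
Lantern vs Fika: Fika wins 9–6.
Lantern vs Kiln: Kiln wins 9–6.
Lantern–Grove: Grove 9–6.
Fika vs Kiln: 6 for Fika, 9 for Kiln — Kiln by 9–6.
Fika–Grove: Fika 15–0.
Kiln vs Grove: Kiln, 9–6.
Lantern is beaten in every head-to-head and is the Condorcet loser.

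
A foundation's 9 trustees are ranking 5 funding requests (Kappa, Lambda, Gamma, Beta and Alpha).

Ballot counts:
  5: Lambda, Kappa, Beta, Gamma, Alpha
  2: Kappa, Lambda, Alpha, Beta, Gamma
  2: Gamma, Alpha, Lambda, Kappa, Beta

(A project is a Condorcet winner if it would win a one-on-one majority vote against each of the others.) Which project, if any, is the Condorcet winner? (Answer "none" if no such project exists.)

Lambda

Check each pair by majority over 9 ballots:
Kappa vs Lambda: Kappa preferred on 2 ballots; Lambda wins 7–2.
Kappa vs Gamma: Kappa is ranked higher on 5+2 = 7 ballots, Gamma on 2. Kappa wins 7–2.
Kappa vs Beta: Kappa preferred on 5+2+2 = 9 ballots; Kappa wins 9–0.
Kappa vs Alpha: 5+2 = 7 for Kappa, 2 for Alpha — Kappa by 7–2.
Lambda vs Gamma: 7 to 2, Lambda.
Lambda vs Beta: 9 to 0, Lambda.
Lambda vs Alpha: 5+2 = 7 for Lambda, 2 for Alpha — Lambda by 7–2.
Gamma vs Beta: Gamma preferred on 2 ballots; Beta wins 7–2.
Gamma vs Alpha: 5+2 = 7 for Gamma, 2 for Alpha — Gamma by 7–2.
Beta vs Alpha: 5 to 4, Beta.
Only Lambda has no losses; Lambda is the Condorcet winner.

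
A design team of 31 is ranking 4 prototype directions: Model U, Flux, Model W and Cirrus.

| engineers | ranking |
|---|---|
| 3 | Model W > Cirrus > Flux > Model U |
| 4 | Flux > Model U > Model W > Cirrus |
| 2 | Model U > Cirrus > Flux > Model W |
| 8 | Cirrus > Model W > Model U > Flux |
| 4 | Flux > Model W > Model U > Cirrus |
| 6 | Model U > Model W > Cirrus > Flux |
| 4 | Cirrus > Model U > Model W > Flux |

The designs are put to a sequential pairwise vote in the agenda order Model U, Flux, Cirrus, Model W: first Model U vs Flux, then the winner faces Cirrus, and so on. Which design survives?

Round 1: Model U vs Flux — 20–11, Model U advances.
Round 2: Model U vs Cirrus — 16–15, Model U advances.
Round 3: Model U vs Model W — 16–15, Model U advances.
The agenda winner is Model U.

Model U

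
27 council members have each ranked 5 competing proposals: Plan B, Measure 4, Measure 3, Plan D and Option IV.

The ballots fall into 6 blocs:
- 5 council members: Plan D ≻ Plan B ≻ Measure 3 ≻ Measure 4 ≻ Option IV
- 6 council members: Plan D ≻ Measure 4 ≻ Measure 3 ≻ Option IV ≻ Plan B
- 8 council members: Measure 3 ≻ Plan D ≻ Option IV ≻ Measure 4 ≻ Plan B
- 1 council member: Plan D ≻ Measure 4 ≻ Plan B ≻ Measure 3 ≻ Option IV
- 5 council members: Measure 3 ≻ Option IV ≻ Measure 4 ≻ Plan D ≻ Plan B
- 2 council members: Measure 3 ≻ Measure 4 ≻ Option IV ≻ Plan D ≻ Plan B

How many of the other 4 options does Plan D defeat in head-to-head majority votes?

Plan D against each rival (27 council members):
Plan D vs Plan B: 5+6+8+1+5+2 = 27 for Plan D, 0 for Plan B — Plan D by 27–0.
Plan D vs Measure 4: Plan D wins 20–7.
Plan D vs Measure 3: Measure 3, 15–12.
Plan D vs Option IV: Plan D wins 20–7.
Plan D beats Plan B, Measure 4, Option IV; loses to Measure 3 — 3 pairwise wins.

3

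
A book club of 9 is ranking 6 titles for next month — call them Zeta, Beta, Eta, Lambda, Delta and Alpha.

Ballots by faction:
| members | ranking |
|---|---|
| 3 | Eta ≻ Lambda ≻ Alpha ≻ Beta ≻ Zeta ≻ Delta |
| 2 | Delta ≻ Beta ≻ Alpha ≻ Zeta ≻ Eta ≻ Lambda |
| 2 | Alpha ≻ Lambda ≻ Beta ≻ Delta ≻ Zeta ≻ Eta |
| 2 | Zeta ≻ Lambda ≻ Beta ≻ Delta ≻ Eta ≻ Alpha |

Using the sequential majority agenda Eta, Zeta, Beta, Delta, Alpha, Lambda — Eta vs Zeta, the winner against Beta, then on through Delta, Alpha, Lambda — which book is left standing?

Lambda

Round 1: Eta vs Zeta — 3–6, Zeta advances.
Round 2: Zeta vs Beta — 2–7, Beta advances.
Round 3: Beta vs Delta — 7–2, Beta advances.
Round 4: Beta vs Alpha — 4–5, Alpha advances.
Round 5: Alpha vs Lambda — 4–5, Lambda advances.
The agenda winner is Lambda.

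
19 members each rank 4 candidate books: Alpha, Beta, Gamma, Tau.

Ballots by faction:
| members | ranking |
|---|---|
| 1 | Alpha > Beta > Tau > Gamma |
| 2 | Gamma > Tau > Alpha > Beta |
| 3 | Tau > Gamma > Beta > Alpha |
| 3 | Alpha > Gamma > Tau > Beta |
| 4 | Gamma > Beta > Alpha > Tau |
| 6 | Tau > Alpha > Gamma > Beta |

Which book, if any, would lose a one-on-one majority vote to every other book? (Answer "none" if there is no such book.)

Beta

Pairwise majorities:
Alpha vs Beta: Alpha is ranked higher on 1+2+3+6 = 12 ballots, Beta on 7. Alpha wins 12–7.
Alpha vs Gamma: Alpha wins 10–9.
Alpha vs Tau: 8 to 11, Tau.
Beta–Gamma: Gamma 18–1.
Beta–Tau: Tau 14–5.
Gamma vs Tau: Tau wins 10–9.
Beta loses to every other book — it is the Condorcet loser.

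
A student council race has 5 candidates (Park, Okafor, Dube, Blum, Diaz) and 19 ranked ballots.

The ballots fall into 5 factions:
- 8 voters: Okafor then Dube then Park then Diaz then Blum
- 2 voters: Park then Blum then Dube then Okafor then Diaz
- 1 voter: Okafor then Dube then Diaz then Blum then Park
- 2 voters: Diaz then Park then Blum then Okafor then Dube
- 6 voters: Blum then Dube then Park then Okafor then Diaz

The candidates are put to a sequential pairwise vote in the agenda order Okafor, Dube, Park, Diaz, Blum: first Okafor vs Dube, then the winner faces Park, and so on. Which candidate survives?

Park

Round 1: Okafor vs Dube — 11–8, Okafor advances.
Round 2: Okafor vs Park — 9–10, Park advances.
Round 3: Park vs Diaz — 16–3, Park advances.
Round 4: Park vs Blum — 12–7, Park advances.
The agenda winner is Park.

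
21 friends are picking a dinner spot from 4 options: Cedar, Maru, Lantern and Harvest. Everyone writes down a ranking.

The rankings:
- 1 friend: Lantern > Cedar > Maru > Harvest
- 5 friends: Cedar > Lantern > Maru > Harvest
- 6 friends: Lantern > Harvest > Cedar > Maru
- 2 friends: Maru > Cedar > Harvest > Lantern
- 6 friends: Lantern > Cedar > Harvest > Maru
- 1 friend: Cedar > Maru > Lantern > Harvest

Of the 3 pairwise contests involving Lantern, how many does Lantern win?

3

Lantern against each rival (21 friends):
Lantern vs Cedar: Lantern wins 13–8.
Lantern vs Maru: Lantern preferred on 1+5+6+6 = 18 ballots; Lantern wins 18–3.
Lantern–Harvest: Lantern 19–2.
Lantern beats Cedar, Maru, Harvest — 3 pairwise wins.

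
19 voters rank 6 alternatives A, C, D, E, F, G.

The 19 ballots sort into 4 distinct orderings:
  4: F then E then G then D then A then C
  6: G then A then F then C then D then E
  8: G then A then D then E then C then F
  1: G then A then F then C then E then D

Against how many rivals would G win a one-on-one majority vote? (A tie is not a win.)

5

G against each rival (19 voters):
G vs A: 4+6+8+1 = 19 for G, 0 for A — G by 19–0.
G vs C: G wins 19–0.
G–D: G 19–0.
G vs E: G, 15–4.
G vs F: G wins 15–4.
G beats A, C, D, E, F — 5 pairwise wins.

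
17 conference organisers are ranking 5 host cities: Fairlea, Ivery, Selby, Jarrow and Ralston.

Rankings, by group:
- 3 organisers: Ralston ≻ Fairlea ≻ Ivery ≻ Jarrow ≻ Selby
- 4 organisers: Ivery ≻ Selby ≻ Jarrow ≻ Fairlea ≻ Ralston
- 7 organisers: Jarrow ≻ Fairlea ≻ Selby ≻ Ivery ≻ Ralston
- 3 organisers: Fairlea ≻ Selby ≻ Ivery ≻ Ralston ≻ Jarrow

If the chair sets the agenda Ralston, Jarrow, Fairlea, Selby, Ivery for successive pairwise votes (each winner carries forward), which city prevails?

Round 1: Ralston vs Jarrow — 6–11, Jarrow advances.
Round 2: Jarrow vs Fairlea — 11–6, Jarrow advances.
Round 3: Jarrow vs Selby — 10–7, Jarrow advances.
Round 4: Jarrow vs Ivery — 7–10, Ivery advances.
Ivery survives the agenda.

Ivery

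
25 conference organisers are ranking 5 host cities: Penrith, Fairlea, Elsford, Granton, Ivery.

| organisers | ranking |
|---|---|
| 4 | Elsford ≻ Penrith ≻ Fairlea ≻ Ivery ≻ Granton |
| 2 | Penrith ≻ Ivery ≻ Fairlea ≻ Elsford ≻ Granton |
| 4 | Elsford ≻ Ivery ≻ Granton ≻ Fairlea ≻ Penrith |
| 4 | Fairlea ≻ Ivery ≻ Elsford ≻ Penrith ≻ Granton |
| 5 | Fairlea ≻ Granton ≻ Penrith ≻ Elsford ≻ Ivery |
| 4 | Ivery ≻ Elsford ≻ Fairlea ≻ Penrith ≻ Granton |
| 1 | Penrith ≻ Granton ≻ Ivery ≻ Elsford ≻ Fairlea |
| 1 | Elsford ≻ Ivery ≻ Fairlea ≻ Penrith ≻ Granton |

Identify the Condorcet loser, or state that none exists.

Granton

Pairwise majorities:
Penrith vs Fairlea: Fairlea, 18–7.
Penrith vs Elsford: 8 to 17, Elsford.
Penrith–Granton: Penrith 16–9.
Penrith vs Ivery: Ivery wins 13–12.
Fairlea vs Elsford: Fairlea preferred on 2+4+5 = 11 ballots; Elsford wins 14–11.
Fairlea–Granton: Fairlea 20–5.
Fairlea–Ivery: Fairlea 13–12.
Elsford vs Granton: Elsford wins 19–6.
Elsford vs Ivery: Elsford, 14–11.
Granton vs Ivery: Granton preferred on 5+1 = 6 ballots; Ivery wins 19–6.
Only Granton has no wins; Granton is the Condorcet loser.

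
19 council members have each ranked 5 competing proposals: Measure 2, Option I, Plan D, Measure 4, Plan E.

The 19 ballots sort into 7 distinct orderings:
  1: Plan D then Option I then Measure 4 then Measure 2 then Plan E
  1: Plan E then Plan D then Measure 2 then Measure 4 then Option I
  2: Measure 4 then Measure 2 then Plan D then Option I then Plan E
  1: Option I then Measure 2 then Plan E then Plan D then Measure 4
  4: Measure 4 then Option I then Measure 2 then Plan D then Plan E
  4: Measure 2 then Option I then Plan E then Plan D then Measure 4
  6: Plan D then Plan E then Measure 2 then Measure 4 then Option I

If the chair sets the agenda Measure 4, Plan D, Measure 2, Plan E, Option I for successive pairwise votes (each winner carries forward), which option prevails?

Measure 2

Round 1: Measure 4 vs Plan D — 6–13, Plan D advances.
Round 2: Plan D vs Measure 2 — 8–11, Measure 2 advances.
Round 3: Measure 2 vs Plan E — 12–7, Measure 2 advances.
Round 4: Measure 2 vs Option I — 13–6, Measure 2 advances.
The agenda winner is Measure 2.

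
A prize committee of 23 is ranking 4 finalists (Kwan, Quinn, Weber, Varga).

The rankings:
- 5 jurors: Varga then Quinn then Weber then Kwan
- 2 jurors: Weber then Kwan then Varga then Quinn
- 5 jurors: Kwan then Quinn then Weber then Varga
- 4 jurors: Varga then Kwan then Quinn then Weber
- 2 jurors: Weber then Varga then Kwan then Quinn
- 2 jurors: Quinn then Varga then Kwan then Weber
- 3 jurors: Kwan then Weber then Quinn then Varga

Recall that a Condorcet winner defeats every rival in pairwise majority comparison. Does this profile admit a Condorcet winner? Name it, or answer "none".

none

Head-to-head results (23 jurors):
Kwan vs Quinn: Kwan preferred on 2+5+4+2+3 = 16 ballots; Kwan wins 16–7.
Kwan vs Weber: 5+4+2+3 = 14 for Kwan, 9 for Weber — Kwan by 14–9.
Kwan vs Varga: Kwan preferred on 2+5+3 = 10 ballots; Varga wins 13–10.
Quinn vs Weber: 16 to 7, Quinn.
Quinn vs Varga: Quinn preferred on 5+2+3 = 10 ballots; Varga wins 13–10.
Weber vs Varga: 12 to 11, Weber.
Every nominee loses at least once (Kwan loses to Varga; Quinn loses to Kwan; Weber loses to Kwan; Varga loses to Weber). The majority relation contains the cycle Kwan > Weber > Varga > Kwan, so there is no Condorcet winner.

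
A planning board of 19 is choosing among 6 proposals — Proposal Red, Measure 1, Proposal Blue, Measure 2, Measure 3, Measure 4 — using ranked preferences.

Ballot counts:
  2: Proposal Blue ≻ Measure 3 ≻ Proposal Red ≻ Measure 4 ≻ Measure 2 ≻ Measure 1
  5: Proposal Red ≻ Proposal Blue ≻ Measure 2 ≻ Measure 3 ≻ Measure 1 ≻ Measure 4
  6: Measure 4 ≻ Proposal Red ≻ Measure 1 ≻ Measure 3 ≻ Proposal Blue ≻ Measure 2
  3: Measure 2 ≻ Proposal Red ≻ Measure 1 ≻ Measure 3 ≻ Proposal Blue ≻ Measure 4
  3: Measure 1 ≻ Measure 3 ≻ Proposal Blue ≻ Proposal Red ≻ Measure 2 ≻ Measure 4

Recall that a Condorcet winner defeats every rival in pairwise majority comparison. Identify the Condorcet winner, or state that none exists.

Proposal Red

Head-to-head results (19 council members):
Proposal Red vs Measure 1: Proposal Red is ranked higher on 2+5+6+3 = 16 ballots, Measure 1 on 3. Proposal Red wins 16–3.
Proposal Red vs Proposal Blue: 14 to 5, Proposal Red.
Proposal Red vs Measure 2: 2+5+6+3 = 16 for Proposal Red, 3 for Measure 2 — Proposal Red by 16–3.
Proposal Red vs Measure 3: 5+6+3 = 14 for Proposal Red, 5 for Measure 3 — Proposal Red by 14–5.
Proposal Red vs Measure 4: 2+5+3+3 = 13 for Proposal Red, 6 for Measure 4 — Proposal Red by 13–6.
Measure 1 vs Proposal Blue: Measure 1 is ranked higher on 6+3+3 = 12 ballots, Proposal Blue on 7. Measure 1 wins 12–7.
Measure 1 vs Measure 2: Measure 1 preferred on 6+3 = 9 ballots; Measure 2 wins 10–9.
Measure 1 vs Measure 3: 6+3+3 = 12 for Measure 1, 7 for Measure 3 — Measure 1 by 12–7.
Measure 1 vs Measure 4: 11 to 8, Measure 1.
Proposal Blue vs Measure 2: Proposal Blue preferred on 2+5+6+3 = 16 ballots; Proposal Blue wins 16–3.
Proposal Blue vs Measure 3: Proposal Blue preferred on 2+5 = 7 ballots; Measure 3 wins 12–7.
Proposal Blue vs Measure 4: Proposal Blue preferred on 2+5+3+3 = 13 ballots; Proposal Blue wins 13–6.
Measure 2 vs Measure 3: 8 to 11, Measure 3.
Measure 2 vs Measure 4: 5+3+3 = 11 for Measure 2, 8 for Measure 4 — Measure 2 by 11–8.
Measure 3 vs Measure 4: Measure 3 is ranked higher on 2+5+3+3 = 13 ballots, Measure 4 on 6. Measure 3 wins 13–6.
Proposal Red beats each of Measure 1, Proposal Blue, Measure 2, Measure 3, Measure 4 — Proposal Red is the Condorcet winner.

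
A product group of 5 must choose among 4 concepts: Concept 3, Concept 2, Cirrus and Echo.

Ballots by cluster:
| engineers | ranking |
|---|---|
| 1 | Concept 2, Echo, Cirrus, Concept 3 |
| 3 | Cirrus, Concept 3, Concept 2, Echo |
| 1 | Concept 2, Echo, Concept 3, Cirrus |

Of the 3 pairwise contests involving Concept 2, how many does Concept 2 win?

Concept 2 against each rival (5 engineers):
Concept 2 vs Concept 3: Concept 2 preferred on 1+1 = 2 ballots; Concept 3 wins 3–2.
Concept 2 vs Cirrus: Concept 2 preferred on 1+1 = 2 ballots; Cirrus wins 3–2.
Concept 2 vs Echo: Concept 2 preferred on 1+3+1 = 5 ballots; Concept 2 wins 5–0.
Concept 2 beats Echo; loses to Concept 3, Cirrus — 1 pairwise win.

1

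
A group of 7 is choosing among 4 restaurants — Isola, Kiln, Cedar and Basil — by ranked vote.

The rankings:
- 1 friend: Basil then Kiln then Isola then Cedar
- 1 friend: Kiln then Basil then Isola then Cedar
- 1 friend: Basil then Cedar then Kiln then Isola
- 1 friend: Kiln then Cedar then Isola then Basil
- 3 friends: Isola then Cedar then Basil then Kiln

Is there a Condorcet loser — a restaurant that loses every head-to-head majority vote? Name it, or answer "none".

Pairwise majorities:
Isola vs Kiln: Kiln, 4–3.
Isola–Cedar: Isola 5–2.
Isola vs Basil: Isola wins 4–3.
Kiln vs Cedar: Cedar, 4–3.
Kiln vs Basil: Kiln preferred on 1+1 = 2 ballots; Basil wins 5–2.
Cedar vs Basil: Cedar, 4–3.
Each restaurant has at least one pairwise win (Isola beats Cedar; Kiln beats Isola; Cedar beats Kiln; Basil beats Kiln) — no Condorcet loser.

none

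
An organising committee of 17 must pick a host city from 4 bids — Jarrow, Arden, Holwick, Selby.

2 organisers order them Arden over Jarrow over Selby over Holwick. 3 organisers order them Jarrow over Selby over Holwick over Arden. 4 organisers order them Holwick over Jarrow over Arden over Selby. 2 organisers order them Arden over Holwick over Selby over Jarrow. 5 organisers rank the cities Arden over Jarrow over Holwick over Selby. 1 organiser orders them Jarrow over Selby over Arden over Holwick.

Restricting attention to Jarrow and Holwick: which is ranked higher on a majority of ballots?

Ballots ranking Jarrow above Holwick: 2 + 3 + 5 + 1 = 11.
Ballots ranking Holwick above Jarrow: 17 − 11 = 6.
Jarrow wins the head-to-head 11–6.

Jarrow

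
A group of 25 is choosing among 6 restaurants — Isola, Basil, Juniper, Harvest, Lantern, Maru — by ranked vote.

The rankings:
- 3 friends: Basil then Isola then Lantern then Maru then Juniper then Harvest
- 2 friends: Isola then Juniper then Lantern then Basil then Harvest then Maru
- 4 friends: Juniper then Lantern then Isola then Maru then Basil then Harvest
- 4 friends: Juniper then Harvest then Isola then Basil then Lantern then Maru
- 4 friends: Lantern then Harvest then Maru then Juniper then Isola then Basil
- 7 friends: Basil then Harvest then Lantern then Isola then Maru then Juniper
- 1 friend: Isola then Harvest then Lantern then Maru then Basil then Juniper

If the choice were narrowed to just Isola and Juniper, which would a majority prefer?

Isola

Ballots ranking Isola above Juniper: 3 + 2 + 7 + 1 = 13.
Ballots ranking Juniper above Isola: 25 − 13 = 12.
Isola wins the head-to-head 13–12.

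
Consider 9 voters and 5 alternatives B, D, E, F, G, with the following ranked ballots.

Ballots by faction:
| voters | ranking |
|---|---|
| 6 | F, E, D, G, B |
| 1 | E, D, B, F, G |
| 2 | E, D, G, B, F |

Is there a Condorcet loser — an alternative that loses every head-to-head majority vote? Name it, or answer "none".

B

Head-to-head results (9 voters):
B vs D: D, 9–0.
B vs E: B is ranked higher on 0 ballots, E on 9. E wins 9–0.
B vs F: F wins 6–3.
B vs G: G, 8–1.
D vs E: 0 for D, 9 for E — E by 9–0.
D vs F: D is ranked higher on 1+2 = 3 ballots, F on 6. F wins 6–3.
D–G: D 9–0.
E–F: F 6–3.
E–G: E 9–0.
F vs G: 6+1 = 7 for F, 2 for G — F by 7–2.
B loses to every other alternative — it is the Condorcet loser.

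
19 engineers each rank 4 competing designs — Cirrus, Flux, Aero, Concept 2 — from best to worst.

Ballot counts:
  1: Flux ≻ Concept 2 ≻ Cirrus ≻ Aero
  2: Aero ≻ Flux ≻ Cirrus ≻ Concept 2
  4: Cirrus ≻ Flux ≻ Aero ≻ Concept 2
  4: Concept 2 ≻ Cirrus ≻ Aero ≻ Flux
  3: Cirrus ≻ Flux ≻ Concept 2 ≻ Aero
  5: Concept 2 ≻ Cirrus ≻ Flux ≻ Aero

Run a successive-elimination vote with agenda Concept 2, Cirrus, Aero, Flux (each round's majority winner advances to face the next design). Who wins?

Flux

Round 1: Concept 2 vs Cirrus — 10–9, Concept 2 advances.
Round 2: Concept 2 vs Aero — 13–6, Concept 2 advances.
Round 3: Concept 2 vs Flux — 9–10, Flux advances.
Flux survives the agenda.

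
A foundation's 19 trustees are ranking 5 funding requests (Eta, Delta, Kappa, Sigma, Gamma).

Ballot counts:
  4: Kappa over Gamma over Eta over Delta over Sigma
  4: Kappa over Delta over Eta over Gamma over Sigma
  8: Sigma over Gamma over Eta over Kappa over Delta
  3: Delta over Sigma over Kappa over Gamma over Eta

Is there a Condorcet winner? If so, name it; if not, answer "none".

none

Check each pair by majority over 19 ballots:
Eta–Delta: Eta 12–7.
Eta vs Kappa: 8 for Eta, 11 for Kappa — Kappa by 11–8.
Eta vs Sigma: 4+4 = 8 for Eta, 11 for Sigma — Sigma by 11–8.
Eta vs Gamma: Gamma, 15–4.
Delta vs Kappa: 3 to 16, Kappa.
Delta–Sigma: Delta 11–8.
Delta vs Gamma: Gamma, 12–7.
Kappa vs Sigma: Kappa is ranked higher on 4+4 = 8 ballots, Sigma on 11. Sigma wins 11–8.
Kappa vs Gamma: Kappa, 11–8.
Sigma vs Gamma: Sigma wins 11–8.
No project is unbeaten: Eta loses to Kappa; Delta loses to Eta; Kappa loses to Sigma; Sigma loses to Delta; Gamma loses to Kappa. In particular Eta > Delta > Sigma > Eta is a majority cycle — no Condorcet winner exists.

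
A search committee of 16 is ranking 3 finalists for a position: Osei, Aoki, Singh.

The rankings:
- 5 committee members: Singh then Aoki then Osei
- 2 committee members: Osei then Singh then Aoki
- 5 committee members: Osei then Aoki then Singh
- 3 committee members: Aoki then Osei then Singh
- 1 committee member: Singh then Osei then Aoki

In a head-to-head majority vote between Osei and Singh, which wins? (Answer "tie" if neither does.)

Osei

Ballots ranking Osei above Singh: 2 + 5 + 3 = 10.
Ballots ranking Singh above Osei: 16 − 10 = 6.
Osei wins the head-to-head 10–6.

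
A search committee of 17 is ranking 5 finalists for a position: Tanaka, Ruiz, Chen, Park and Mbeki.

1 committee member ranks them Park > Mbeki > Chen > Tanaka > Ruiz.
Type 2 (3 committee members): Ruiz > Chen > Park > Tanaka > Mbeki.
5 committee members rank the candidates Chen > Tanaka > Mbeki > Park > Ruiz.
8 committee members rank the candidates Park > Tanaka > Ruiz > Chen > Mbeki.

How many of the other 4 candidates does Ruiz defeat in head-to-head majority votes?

Ruiz against each rival (17 committee members):
Ruiz vs Tanaka: Ruiz preferred on 3 ballots; Tanaka wins 14–3.
Ruiz–Chen: Ruiz 11–6.
Ruiz–Park: Park 14–3.
Ruiz vs Mbeki: Ruiz wins 11–6.
Ruiz beats Chen, Mbeki; loses to Tanaka, Park — 2 pairwise wins.

2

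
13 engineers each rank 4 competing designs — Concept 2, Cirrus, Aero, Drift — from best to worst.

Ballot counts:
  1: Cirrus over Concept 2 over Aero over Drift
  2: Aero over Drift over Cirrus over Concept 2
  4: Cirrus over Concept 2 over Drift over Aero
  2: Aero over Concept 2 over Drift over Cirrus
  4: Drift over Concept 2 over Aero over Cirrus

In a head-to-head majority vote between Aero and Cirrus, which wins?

Aero

Ballots ranking Aero above Cirrus: 2 + 2 + 4 = 8.
Ballots ranking Cirrus above Aero: 13 − 8 = 5.
Aero wins the head-to-head 8–5.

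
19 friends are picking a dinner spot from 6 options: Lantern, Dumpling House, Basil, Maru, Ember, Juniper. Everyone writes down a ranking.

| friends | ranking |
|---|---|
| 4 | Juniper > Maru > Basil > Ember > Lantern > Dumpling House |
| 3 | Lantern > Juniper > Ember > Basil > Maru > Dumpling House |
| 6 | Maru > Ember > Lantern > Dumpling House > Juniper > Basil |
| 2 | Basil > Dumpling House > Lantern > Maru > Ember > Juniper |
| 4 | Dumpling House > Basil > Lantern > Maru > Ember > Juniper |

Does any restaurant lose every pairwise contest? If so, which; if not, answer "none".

Head-to-head results (19 friends):
Lantern vs Dumpling House: Lantern preferred on 4+3+6 = 13 ballots; Lantern wins 13–6.
Lantern vs Basil: Basil wins 10–9.
Lantern vs Maru: Lantern preferred on 3+2+4 = 9 ballots; Maru wins 10–9.
Lantern vs Ember: 3+2+4 = 9 for Lantern, 10 for Ember — Ember by 10–9.
Lantern–Juniper: Lantern 15–4.
Dumpling House–Basil: Dumpling House 10–9.
Dumpling House vs Maru: Maru, 13–6.
Dumpling House vs Ember: 2+4 = 6 for Dumpling House, 13 for Ember — Ember by 13–6.
Dumpling House–Juniper: Dumpling House 12–7.
Basil vs Maru: Maru wins 10–9.
Basil vs Ember: Basil wins 10–9.
Basil vs Juniper: Basil is ranked higher on 2+4 = 6 ballots, Juniper on 13. Juniper wins 13–6.
Maru vs Ember: Maru, 16–3.
Maru vs Juniper: Maru preferred on 6+2+4 = 12 ballots; Maru wins 12–7.
Ember vs Juniper: Ember preferred on 6+2+4 = 12 ballots; Ember wins 12–7.
Each restaurant has at least one pairwise win (Lantern beats Dumpling House; Dumpling House beats Basil; Basil beats Lantern; Maru beats Lantern; Ember beats Lantern; Juniper beats Basil) — no Condorcet loser.

none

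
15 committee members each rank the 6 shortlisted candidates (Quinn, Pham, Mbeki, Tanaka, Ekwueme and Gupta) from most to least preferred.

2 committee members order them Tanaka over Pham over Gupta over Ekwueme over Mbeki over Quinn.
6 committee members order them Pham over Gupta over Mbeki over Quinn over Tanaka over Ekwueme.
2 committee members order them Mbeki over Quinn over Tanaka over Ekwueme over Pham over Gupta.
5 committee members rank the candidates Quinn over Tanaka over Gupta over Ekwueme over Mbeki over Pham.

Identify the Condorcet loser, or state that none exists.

Ekwueme

Head-to-head results (15 committee members):
Quinn vs Pham: 7 to 8, Pham.
Quinn vs Mbeki: Quinn preferred on 5 ballots; Mbeki wins 10–5.
Quinn vs Tanaka: Quinn wins 13–2.
Quinn–Ekwueme: Quinn 13–2.
Quinn vs Gupta: Quinn is ranked higher on 2+5 = 7 ballots, Gupta on 8. Gupta wins 8–7.
Pham–Mbeki: Pham 8–7.
Pham vs Tanaka: Pham preferred on 6 ballots; Tanaka wins 9–6.
Pham vs Ekwueme: Pham preferred on 2+6 = 8 ballots; Pham wins 8–7.
Pham vs Gupta: 10 to 5, Pham.
Mbeki vs Tanaka: Mbeki is ranked higher on 6+2 = 8 ballots, Tanaka on 7. Mbeki wins 8–7.
Mbeki vs Ekwueme: Mbeki is ranked higher on 6+2 = 8 ballots, Ekwueme on 7. Mbeki wins 8–7.
Mbeki vs Gupta: Mbeki preferred on 2 ballots; Gupta wins 13–2.
Tanaka vs Ekwueme: 15 to 0, Tanaka.
Tanaka–Gupta: Tanaka 9–6.
Ekwueme vs Gupta: Ekwueme preferred on 2 ballots; Gupta wins 13–2.
Only Ekwueme has no wins; Ekwueme is the Condorcet loser.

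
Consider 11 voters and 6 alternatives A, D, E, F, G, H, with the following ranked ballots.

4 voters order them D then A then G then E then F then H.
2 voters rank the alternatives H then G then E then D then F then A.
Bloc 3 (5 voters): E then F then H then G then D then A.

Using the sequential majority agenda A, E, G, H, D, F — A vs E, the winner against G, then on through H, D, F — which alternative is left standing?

Round 1: A vs E — 4–7, E advances.
Round 2: E vs G — 5–6, G advances.
Round 3: G vs H — 4–7, H advances.
Round 4: H vs D — 7–4, H advances.
Round 5: H vs F — 2–9, F advances.
The agenda winner is F.

F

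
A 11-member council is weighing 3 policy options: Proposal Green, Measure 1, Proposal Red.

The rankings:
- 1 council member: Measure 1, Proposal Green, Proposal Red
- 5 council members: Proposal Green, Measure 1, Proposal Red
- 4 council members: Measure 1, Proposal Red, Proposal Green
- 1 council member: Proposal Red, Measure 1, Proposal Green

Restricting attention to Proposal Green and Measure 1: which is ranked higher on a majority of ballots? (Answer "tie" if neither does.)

Ballots ranking Proposal Green above Measure 1: 5.
Ballots ranking Measure 1 above Proposal Green: 11 − 5 = 6.
Measure 1 wins the head-to-head 6–5.

Measure 1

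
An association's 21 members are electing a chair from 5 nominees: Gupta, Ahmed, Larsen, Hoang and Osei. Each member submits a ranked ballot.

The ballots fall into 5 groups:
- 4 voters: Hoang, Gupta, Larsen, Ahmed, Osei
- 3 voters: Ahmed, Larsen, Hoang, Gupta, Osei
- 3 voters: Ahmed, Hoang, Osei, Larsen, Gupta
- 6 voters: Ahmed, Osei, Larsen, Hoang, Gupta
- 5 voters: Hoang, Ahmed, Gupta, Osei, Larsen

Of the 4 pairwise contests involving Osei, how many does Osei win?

Osei against each rival (21 voters):
Osei vs Gupta: Gupta wins 12–9.
Osei vs Ahmed: Osei is ranked higher on 0 ballots, Ahmed on 21. Ahmed wins 21–0.
Osei vs Larsen: 3+6+5 = 14 for Osei, 7 for Larsen — Osei by 14–7.
Osei vs Hoang: Hoang, 15–6.
Osei beats Larsen; loses to Gupta, Ahmed, Hoang — 1 pairwise win.

1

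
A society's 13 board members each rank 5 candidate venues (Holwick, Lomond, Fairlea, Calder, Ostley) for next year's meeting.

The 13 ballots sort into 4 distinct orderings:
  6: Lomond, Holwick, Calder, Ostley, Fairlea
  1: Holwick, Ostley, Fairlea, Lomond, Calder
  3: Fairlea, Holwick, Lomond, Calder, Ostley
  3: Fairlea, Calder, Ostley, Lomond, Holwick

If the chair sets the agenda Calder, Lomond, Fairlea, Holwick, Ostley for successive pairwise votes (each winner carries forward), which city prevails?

Holwick

Round 1: Calder vs Lomond — 3–10, Lomond advances.
Round 2: Lomond vs Fairlea — 6–7, Fairlea advances.
Round 3: Fairlea vs Holwick — 6–7, Holwick advances.
Round 4: Holwick vs Ostley — 10–3, Holwick advances.
Holwick survives the agenda.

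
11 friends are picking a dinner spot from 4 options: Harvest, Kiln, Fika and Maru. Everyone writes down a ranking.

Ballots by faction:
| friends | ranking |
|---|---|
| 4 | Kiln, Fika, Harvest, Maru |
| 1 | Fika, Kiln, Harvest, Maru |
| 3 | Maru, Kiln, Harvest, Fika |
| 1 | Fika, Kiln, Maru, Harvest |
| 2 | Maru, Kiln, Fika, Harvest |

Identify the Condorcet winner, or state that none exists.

Kiln

Pairwise majorities:
Harvest vs Kiln: Kiln, 11–0.
Harvest–Fika: Fika 8–3.
Harvest vs Maru: Maru wins 6–5.
Kiln vs Fika: Kiln, 9–2.
Kiln vs Maru: Kiln wins 6–5.
Fika vs Maru: Fika, 6–5.
Kiln beats each of Harvest, Fika, Maru — Kiln is the Condorcet winner.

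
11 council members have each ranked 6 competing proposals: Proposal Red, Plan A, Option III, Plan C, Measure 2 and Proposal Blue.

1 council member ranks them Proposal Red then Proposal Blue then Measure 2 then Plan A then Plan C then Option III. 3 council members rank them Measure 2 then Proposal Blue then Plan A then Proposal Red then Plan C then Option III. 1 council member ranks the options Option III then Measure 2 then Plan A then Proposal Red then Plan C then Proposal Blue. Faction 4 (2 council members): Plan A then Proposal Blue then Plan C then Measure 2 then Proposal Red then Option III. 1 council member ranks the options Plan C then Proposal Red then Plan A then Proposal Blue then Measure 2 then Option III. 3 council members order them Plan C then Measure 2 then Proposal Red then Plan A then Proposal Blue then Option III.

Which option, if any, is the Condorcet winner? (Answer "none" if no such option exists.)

Check each pair by majority over 11 ballots:
Proposal Red vs Plan A: Plan A, 6–5.
Proposal Red vs Option III: 1+3+2+1+3 = 10 for Proposal Red, 1 for Option III — Proposal Red by 10–1.
Proposal Red–Plan C: Plan C 6–5.
Proposal Red–Measure 2: Measure 2 9–2.
Proposal Red vs Proposal Blue: Proposal Red wins 6–5.
Plan A–Option III: Plan A 10–1.
Plan A vs Plan C: Plan A wins 7–4.
Plan A–Measure 2: Measure 2 8–3.
Plan A vs Proposal Blue: 1+2+1+3 = 7 for Plan A, 4 for Proposal Blue — Plan A by 7–4.
Option III vs Plan C: Plan C, 10–1.
Option III vs Measure 2: 1 for Option III, 10 for Measure 2 — Measure 2 by 10–1.
Option III–Proposal Blue: Proposal Blue 10–1.
Plan C–Measure 2: Plan C 6–5.
Plan C vs Proposal Blue: Proposal Blue wins 6–5.
Measure 2 vs Proposal Blue: Measure 2 preferred on 3+1+3 = 7 ballots; Measure 2 wins 7–4.
Each option drops at least one matchup (Proposal Red loses to Plan A; Plan A loses to Measure 2; Option III loses to Proposal Red; Plan C loses to Plan A; Measure 2 loses to Plan C; Proposal Blue loses to Proposal Red); the cycle Proposal Red > Proposal Blue > Plan C > Proposal Red rules out a Condorcet winner.

none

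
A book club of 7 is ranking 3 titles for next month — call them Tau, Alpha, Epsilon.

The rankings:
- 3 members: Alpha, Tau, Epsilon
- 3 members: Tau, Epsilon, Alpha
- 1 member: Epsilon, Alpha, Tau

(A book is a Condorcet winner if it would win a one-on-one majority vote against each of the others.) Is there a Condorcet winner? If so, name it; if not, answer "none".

none

Check each pair by majority over 7 ballots:
Tau vs Alpha: Tau is ranked higher on 3 ballots, Alpha on 4. Alpha wins 4–3.
Tau vs Epsilon: 3+3 = 6 for Tau, 1 for Epsilon — Tau by 6–1.
Alpha vs Epsilon: Alpha preferred on 3 ballots; Epsilon wins 4–3.
Every book loses at least once (Tau loses to Alpha; Alpha loses to Epsilon; Epsilon loses to Tau). The majority relation contains the cycle Tau → Epsilon → Alpha → Tau, so there is no Condorcet winner.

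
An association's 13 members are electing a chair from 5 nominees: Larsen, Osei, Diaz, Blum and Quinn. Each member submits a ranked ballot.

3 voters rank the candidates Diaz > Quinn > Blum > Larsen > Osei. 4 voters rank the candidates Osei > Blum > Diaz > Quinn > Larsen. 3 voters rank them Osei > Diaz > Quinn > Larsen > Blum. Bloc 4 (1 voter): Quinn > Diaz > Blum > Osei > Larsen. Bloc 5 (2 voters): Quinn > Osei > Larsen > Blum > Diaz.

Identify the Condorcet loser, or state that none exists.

Larsen

Head-to-head results (13 voters):
Larsen vs Osei: 3 for Larsen, 10 for Osei — Osei by 10–3.
Larsen vs Diaz: Diaz, 11–2.
Larsen vs Blum: Larsen is ranked higher on 3+2 = 5 ballots, Blum on 8. Blum wins 8–5.
Larsen vs Quinn: Quinn wins 13–0.
Osei vs Diaz: Osei wins 9–4.
Osei vs Blum: Osei, 9–4.
Osei vs Quinn: Osei, 7–6.
Diaz vs Blum: Diaz wins 7–6.
Diaz vs Quinn: 3+4+3 = 10 for Diaz, 3 for Quinn — Diaz by 10–3.
Blum vs Quinn: Blum preferred on 4 ballots; Quinn wins 9–4.
Larsen loses to every other candidate — it is the Condorcet loser.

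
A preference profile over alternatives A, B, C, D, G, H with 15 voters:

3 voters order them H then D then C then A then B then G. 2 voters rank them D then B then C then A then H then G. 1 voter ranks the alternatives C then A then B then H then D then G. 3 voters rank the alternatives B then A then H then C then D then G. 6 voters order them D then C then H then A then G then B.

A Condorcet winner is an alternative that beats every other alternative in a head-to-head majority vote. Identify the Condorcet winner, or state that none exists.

D

Head-to-head results (15 voters):
A vs B: 3+1+6 = 10 for A, 5 for B — A by 10–5.
A vs C: A is ranked higher on 3 ballots, C on 12. C wins 12–3.
A–D: D 11–4.
A vs G: A, 15–0.
A vs H: 6 to 9, H.
B vs C: B preferred on 2+3 = 5 ballots; C wins 10–5.
B–D: D 11–4.
B vs G: B, 9–6.
B vs H: 6 to 9, H.
C vs D: D, 11–4.
C vs G: C is ranked higher on 3+2+1+3+6 = 15 ballots, G on 0. C wins 15–0.
C vs H: C wins 9–6.
D–G: D 15–0.
D vs H: D, 8–7.
G vs H: H, 15–0.
D wins every pairwise contest, so D is the Condorcet winner.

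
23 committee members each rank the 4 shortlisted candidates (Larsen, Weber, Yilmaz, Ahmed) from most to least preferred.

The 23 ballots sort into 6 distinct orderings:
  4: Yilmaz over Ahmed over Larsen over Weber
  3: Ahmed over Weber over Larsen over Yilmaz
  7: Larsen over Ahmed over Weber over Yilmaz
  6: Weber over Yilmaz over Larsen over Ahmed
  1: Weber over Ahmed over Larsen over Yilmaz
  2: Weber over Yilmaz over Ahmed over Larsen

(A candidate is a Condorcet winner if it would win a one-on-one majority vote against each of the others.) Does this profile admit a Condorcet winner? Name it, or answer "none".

Pairwise majorities:
Larsen vs Weber: 4+7 = 11 for Larsen, 12 for Weber — Weber by 12–11.
Larsen vs Yilmaz: 3+7+1 = 11 for Larsen, 12 for Yilmaz — Yilmaz by 12–11.
Larsen vs Ahmed: 13 to 10, Larsen.
Weber vs Yilmaz: Weber is ranked higher on 3+7+6+1+2 = 19 ballots, Yilmaz on 4. Weber wins 19–4.
Weber vs Ahmed: Weber preferred on 6+1+2 = 9 ballots; Ahmed wins 14–9.
Yilmaz vs Ahmed: 4+6+2 = 12 for Yilmaz, 11 for Ahmed — Yilmaz by 12–11.
No candidate is unbeaten: Larsen loses to Weber; Weber loses to Ahmed; Yilmaz loses to Weber; Ahmed loses to Larsen. In particular Larsen → Ahmed → Weber → Larsen is a majority cycle — no Condorcet winner exists.

none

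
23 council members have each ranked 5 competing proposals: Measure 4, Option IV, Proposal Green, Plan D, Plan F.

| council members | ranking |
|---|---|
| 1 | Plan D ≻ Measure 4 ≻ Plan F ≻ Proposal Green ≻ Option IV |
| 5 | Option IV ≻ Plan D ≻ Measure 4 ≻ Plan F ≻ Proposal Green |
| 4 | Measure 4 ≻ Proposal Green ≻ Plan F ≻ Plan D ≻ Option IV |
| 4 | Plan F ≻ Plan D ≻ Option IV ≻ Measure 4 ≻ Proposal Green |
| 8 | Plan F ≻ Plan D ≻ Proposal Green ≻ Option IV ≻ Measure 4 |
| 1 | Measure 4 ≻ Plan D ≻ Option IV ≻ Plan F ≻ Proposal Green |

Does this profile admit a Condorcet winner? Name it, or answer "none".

Plan F

Head-to-head results (23 council members):
Measure 4 vs Option IV: 1+4+1 = 6 for Measure 4, 17 for Option IV — Option IV by 17–6.
Measure 4 vs Proposal Green: 1+5+4+4+1 = 15 for Measure 4, 8 for Proposal Green — Measure 4 by 15–8.
Measure 4 vs Plan D: 4+1 = 5 for Measure 4, 18 for Plan D — Plan D by 18–5.
Measure 4 vs Plan F: Measure 4 is ranked higher on 1+5+4+1 = 11 ballots, Plan F on 12. Plan F wins 12–11.
Option IV vs Proposal Green: Option IV preferred on 5+4+1 = 10 ballots; Proposal Green wins 13–10.
Option IV vs Plan D: Option IV preferred on 5 ballots; Plan D wins 18–5.
Option IV vs Plan F: Option IV is ranked higher on 5+1 = 6 ballots, Plan F on 17. Plan F wins 17–6.
Proposal Green vs Plan D: 4 to 19, Plan D.
Proposal Green vs Plan F: 4 to 19, Plan F.
Plan D vs Plan F: 7 to 16, Plan F.
Plan F wins every pairwise contest, so Plan F is the Condorcet winner.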